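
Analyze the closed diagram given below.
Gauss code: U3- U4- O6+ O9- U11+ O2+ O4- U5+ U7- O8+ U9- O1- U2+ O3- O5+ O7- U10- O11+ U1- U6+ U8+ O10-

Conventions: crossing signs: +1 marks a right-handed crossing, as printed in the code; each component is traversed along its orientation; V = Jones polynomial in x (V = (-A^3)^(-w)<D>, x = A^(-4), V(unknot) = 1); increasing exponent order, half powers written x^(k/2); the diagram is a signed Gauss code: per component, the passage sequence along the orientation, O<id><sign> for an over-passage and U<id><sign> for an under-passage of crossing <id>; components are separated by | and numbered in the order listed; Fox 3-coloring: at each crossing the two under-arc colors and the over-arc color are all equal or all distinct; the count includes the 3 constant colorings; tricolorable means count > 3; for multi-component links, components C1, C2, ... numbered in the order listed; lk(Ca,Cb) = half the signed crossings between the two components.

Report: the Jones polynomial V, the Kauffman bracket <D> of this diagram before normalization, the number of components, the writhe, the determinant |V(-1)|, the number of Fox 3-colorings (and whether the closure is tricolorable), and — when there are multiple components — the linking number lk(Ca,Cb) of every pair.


Jones polynomial: V(x) = x^-4 - x^-3 + x^-2 - 2x^-1 + 2 - x + x^2
<D> = -A^-11 + A^-7 - 2A^-3 + 2A - A^5 + A^9 - A^13; writhe -1
components 1, writhe -1 (11 crossings)
3-colorings: 9 of 3^11, det 9 — tricolorable
note: the span of V is 6, forcing >= 6 crossings in any diagram


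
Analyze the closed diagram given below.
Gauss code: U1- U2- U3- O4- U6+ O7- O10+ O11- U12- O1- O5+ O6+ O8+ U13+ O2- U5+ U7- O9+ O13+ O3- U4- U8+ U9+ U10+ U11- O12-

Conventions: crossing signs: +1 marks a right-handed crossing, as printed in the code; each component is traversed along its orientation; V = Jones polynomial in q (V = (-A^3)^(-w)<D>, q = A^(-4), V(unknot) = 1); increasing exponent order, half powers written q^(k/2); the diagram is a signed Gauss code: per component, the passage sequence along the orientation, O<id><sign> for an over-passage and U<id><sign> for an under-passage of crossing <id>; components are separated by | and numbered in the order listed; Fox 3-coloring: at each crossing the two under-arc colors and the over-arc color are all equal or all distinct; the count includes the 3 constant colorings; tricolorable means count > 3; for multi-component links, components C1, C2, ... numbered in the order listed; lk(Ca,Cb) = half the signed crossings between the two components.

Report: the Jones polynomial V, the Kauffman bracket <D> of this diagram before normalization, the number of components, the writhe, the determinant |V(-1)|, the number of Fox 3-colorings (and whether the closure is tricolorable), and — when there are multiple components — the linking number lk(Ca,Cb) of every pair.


Jones polynomial: V(q) = -q^-5 + q^-4 - q^-3 + 2q^-2 - q^-1 + 2 - q
<D> = A^-7 - 2A^-3 + A - 2A^5 + A^9 - A^13 + A^17; writhe -1
components 1, writhe -1 (13 crossings)
3-colorings: 9 of 3^13, det 9 — tricolorable
note: det 9 = |V(-1)|; divisible by 3, so tricolorable


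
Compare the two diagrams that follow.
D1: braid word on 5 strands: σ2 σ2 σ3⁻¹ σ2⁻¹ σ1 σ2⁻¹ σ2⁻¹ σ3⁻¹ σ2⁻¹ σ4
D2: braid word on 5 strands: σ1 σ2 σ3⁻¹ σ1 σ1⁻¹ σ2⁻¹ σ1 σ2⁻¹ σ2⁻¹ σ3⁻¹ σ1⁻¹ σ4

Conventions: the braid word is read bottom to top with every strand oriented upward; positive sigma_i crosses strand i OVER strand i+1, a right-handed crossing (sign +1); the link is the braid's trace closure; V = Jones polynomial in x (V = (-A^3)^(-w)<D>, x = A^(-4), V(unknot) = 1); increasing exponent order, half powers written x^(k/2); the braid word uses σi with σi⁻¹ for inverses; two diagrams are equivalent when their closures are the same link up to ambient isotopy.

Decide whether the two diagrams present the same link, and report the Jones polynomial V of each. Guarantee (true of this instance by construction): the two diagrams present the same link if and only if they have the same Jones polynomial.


equivalent: yes
D1 (bracket A^-2 - A^2 + 2A^6 - A^10 + A^14 - A^18; 10 crossings at w = -2): V = -x^-6 + x^-5 - x^-4 + 2x^-3 - x^-2 + x^-1
V(D2) = -x^-6 + x^-5 - x^-4 + 2x^-3 - x^-2 + x^-1  [12 crossings, <D> = A^-2 - A^2 + 2A^6 - A^10 + A^14 - A^18, w = -2]
observation: Markov moves rewrite D1 (10 crossings) into D2 (12)


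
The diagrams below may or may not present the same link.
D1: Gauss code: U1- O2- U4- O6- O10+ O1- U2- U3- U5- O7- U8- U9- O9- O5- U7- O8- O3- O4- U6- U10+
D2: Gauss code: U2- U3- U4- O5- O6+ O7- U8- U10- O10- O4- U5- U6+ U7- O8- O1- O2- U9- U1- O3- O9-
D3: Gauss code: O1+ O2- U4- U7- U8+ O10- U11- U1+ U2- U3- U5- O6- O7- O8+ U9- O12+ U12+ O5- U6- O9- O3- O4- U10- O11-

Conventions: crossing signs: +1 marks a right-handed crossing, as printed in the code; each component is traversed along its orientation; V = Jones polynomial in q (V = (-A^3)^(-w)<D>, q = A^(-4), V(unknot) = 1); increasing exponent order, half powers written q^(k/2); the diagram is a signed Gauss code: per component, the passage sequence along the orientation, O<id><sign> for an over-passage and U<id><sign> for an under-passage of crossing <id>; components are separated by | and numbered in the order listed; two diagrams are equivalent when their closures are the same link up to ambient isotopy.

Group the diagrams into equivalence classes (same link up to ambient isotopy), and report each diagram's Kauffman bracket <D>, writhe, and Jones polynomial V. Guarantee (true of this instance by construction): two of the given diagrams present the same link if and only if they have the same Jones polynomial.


grouping into links: {D1, D2, D3}
V(D1) = q^-8 - 2q^-7 + q^-6 - 2q^-5 + 2q^-4 + q^-2  (w -8, c 10, <D> = A^-16 + 2A^-8 - 2A^-4 + 1 - 2A^4 + A^8)
V(D2) = q^-8 - 2q^-7 + q^-6 - 2q^-5 + 2q^-4 + q^-2  (w -8, c 10, <D> = A^-16 + 2A^-8 - 2A^-4 + 1 - 2A^4 + A^8)
V(D3) = q^-8 - 2q^-7 + q^-6 - 2q^-5 + 2q^-4 + q^-2  (w -6, c 12, <D> = A^-10 + 2A^-2 - 2A^2 + A^6 - 2A^10 + A^14)
key observation: one V(q) for all 3 diagrams — one class (guaranteed)


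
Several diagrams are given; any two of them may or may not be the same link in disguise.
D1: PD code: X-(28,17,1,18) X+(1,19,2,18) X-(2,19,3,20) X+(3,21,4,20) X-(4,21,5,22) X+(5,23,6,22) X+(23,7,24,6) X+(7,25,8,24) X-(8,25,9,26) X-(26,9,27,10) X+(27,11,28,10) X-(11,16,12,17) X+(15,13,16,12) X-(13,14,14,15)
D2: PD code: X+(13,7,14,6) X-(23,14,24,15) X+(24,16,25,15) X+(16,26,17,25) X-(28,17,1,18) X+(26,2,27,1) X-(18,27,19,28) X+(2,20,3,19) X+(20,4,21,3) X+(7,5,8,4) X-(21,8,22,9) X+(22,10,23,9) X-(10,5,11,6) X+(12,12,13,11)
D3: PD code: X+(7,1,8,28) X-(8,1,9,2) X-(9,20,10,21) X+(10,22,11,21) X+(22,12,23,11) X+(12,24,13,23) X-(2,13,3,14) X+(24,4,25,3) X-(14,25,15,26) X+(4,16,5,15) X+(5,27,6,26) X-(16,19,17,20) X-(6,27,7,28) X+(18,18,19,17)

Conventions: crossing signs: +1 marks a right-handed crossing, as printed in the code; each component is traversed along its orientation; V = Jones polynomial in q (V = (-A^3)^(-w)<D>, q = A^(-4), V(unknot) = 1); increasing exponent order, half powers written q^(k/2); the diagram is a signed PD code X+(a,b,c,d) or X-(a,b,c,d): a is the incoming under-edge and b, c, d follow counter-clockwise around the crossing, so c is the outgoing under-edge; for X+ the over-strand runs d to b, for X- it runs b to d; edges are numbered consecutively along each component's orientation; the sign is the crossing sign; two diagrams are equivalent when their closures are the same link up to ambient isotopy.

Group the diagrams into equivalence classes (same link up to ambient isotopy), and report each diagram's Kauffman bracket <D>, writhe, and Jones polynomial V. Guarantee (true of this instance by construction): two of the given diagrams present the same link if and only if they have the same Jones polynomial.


equivalence classes: {D1} | {D2, D3}
D1 (bracket 1; 14 crossings at w = 0): V = 1
V(D2) = q^-1 - 1 + 2q - 2q^2 + 2q^3 - 2q^4 + q^5  [14 crossings, <D> = A^-8 - 2A^-4 + 2 - 2A^4 + 2A^8 - A^12 + A^16, w = +4]
V(D3) = q^-1 - 1 + 2q - 2q^2 + 2q^3 - 2q^4 + q^5  (w +2, c 14, <D> = A^-14 - 2A^-10 + 2A^-6 - 2A^-2 + 2A^2 - A^6 + A^10)
observation: 2 values of V(q) split the 3 diagrams


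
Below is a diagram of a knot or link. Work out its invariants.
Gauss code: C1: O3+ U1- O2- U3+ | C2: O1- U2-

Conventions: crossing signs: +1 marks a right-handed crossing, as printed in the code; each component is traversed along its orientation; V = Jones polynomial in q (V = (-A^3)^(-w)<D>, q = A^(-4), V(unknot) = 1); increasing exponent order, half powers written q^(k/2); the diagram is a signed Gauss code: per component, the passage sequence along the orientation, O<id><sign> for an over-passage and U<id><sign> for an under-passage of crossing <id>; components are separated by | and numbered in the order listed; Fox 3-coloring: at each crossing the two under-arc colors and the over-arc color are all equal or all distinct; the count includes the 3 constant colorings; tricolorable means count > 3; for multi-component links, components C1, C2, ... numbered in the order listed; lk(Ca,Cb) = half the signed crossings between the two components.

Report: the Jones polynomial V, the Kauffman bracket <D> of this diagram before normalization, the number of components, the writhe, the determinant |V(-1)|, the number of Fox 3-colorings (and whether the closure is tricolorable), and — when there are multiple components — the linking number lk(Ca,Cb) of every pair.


Jones polynomial: V(q) = -q^(-5/2) - q^(-1/2)
<D> = A^-1 + A^7; writhe -1
components 2, writhe -1 (3 crossings)
linking number lk(C1,C2) = -1
3-colorings: 3 of 3^3, det 2 — not tricolorable
note: det 2 = |V(-1)|; not divisible by 3, so not tricolorable


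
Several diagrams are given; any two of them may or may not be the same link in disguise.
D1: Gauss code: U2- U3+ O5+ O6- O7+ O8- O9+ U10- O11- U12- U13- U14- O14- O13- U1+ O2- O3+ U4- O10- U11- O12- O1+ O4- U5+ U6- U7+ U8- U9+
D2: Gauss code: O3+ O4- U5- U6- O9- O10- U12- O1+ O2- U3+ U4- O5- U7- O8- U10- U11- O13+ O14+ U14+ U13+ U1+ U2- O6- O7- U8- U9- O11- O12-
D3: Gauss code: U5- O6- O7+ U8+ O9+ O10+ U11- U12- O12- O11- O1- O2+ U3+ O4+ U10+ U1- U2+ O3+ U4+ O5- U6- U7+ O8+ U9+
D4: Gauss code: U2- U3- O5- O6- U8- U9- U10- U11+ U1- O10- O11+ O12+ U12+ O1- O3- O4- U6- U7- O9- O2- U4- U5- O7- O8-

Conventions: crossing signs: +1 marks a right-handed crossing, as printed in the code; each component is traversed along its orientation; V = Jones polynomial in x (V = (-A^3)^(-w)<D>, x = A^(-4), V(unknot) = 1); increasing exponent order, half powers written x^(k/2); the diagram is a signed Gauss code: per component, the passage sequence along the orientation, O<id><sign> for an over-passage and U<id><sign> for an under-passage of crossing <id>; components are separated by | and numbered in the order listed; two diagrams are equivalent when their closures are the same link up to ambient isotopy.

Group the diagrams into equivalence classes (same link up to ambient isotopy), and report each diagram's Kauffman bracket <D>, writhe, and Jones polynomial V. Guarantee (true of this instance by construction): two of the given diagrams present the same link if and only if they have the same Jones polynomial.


grouping into links: {D1} | {D3} | {D2, D4}
V(D1) = -x^-4 + x^-3 + x^-1  (w -4, c 14, <D> = A^-8 + 1 - A^4)
D2 (bracket A^-6 + A^2 - A^14; 14 crossings at w = -6): V = -x^-8 + x^-5 + x^-3
V(D3) = x + x^3 - x^4  (w +2, c 12, <D> = -A^-10 + A^-6 + A^2)
V(D4) = -x^-8 + x^-5 + x^-3  (w -8, c 12, <D> = A^-12 + A^-4 - A^8)
why: V(x) takes 3 values over 4 diagrams, fixing the grouping


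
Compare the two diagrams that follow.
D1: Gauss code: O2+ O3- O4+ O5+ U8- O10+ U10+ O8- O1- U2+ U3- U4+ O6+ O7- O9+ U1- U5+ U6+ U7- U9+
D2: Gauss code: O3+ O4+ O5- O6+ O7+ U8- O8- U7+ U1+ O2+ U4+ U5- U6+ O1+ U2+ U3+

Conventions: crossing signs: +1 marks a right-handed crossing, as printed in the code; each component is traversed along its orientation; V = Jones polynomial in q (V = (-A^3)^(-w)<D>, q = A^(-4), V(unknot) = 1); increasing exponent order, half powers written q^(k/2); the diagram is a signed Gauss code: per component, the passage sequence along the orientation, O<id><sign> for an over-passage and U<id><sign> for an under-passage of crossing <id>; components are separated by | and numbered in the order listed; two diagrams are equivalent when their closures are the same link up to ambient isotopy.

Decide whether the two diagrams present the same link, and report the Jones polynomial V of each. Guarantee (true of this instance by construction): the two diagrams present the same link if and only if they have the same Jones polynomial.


equivalent: no
D1 (bracket A^6; 10 crossings at w = +2): V = 1
D2 (bracket -A^-4 + 1 + A^8; 8 crossings at w = +4): V = q + q^3 - q^4
key observation: 2 classes among 2 diagrams; unequal V(q) rules out equality


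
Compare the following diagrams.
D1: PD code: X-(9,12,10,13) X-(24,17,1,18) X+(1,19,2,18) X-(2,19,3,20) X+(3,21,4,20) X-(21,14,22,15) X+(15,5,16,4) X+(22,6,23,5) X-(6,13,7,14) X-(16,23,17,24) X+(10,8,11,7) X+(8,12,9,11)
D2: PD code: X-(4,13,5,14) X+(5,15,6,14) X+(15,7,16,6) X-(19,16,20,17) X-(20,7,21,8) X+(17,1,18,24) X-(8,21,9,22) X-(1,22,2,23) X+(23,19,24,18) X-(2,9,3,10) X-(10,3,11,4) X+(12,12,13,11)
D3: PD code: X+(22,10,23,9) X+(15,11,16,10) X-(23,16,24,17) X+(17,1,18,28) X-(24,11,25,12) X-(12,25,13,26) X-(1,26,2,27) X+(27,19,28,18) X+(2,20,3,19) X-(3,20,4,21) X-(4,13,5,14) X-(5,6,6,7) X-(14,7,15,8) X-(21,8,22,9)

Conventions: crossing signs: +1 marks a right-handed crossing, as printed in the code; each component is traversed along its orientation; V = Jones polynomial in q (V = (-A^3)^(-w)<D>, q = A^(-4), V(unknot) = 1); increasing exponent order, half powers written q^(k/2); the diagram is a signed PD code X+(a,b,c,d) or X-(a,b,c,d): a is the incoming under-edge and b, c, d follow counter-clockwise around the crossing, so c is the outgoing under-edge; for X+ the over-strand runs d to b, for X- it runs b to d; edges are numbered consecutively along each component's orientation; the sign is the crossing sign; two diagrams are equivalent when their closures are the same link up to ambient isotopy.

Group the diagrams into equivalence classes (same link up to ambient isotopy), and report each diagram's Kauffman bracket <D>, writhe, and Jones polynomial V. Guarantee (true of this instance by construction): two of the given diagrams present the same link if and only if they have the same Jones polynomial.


grouping into links: {D1} | {D2, D3}
V(D1) = 1  (w 0, c 12, <D> = 1)
V(D2) = q^-5 - 2q^-4 + 2q^-3 - 2q^-2 + 2q^-1 - 1 + q  [12 crossings, <D> = A^-10 - A^-6 + 2A^-2 - 2A^2 + 2A^6 - 2A^10 + A^14, w = -2]
D3 (bracket A^-16 - A^-12 + 2A^-8 - 2A^-4 + 2 - 2A^4 + A^8; 14 crossings at w = -4): V = q^-5 - 2q^-4 + 2q^-3 - 2q^-2 + 2q^-1 - 1 + q
why: 2 values of V(q) split the 3 diagrams


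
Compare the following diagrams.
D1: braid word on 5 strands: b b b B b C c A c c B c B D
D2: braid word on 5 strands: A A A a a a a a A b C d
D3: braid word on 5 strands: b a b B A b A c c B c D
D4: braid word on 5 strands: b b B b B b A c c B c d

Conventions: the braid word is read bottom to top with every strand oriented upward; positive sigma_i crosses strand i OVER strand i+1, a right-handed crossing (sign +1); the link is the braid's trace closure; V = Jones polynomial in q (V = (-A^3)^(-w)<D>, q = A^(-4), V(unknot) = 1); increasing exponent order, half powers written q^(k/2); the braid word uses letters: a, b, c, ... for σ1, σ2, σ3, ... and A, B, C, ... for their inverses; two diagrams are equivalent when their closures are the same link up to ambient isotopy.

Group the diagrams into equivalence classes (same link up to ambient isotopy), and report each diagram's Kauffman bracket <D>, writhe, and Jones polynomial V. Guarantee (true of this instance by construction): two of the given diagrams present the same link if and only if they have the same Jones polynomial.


grouping into links: {D1, D3, D4} | {D2}
V(D1) = q - q^2 + 2q^3 - q^4 + q^5 - q^6  (w +2, c 14, <D> = -A^-18 + A^-14 - A^-10 + 2A^-6 - A^-2 + A^2)
D2 (bracket A^6; 12 crossings at w = +2): V = 1
V(D3) = q - q^2 + 2q^3 - q^4 + q^5 - q^6  [12 crossings, <D> = -A^-18 + A^-14 - A^-10 + 2A^-6 - A^-2 + A^2, w = +2]
V(D4) = q - q^2 + 2q^3 - q^4 + q^5 - q^6  (w +4, c 12, <D> = -A^-12 + A^-8 - A^-4 + 2 - A^4 + A^8)
why: V(q) takes 2 values over 4 diagrams, fixing the grouping


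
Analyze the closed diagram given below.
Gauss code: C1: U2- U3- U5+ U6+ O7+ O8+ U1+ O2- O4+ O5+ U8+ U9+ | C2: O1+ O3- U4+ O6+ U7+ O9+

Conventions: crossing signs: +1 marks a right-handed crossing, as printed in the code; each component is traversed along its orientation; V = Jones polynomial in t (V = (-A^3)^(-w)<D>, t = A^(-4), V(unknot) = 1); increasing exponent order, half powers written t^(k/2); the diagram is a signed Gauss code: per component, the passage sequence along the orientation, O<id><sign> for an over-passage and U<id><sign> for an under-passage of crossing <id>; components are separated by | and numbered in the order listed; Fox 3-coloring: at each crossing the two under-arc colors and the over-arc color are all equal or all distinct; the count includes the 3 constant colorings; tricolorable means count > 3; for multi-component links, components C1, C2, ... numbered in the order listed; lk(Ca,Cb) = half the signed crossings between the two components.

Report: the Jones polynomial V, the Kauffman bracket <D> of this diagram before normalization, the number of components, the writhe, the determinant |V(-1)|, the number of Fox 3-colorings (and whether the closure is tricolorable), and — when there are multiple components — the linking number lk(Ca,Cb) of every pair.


V(t) = -t^(3/2) - t^(7/2) + t^(9/2) - t^(11/2)
bracket: A^-7 - A^-3 + A + A^9, w = +5
2 components, writhe +5, over 9 crossings
lk(C1,C2) = +2
det 4, colorings 3 of 3^9 — not tricolorable
observation: the 1 component pair carries total linking +2


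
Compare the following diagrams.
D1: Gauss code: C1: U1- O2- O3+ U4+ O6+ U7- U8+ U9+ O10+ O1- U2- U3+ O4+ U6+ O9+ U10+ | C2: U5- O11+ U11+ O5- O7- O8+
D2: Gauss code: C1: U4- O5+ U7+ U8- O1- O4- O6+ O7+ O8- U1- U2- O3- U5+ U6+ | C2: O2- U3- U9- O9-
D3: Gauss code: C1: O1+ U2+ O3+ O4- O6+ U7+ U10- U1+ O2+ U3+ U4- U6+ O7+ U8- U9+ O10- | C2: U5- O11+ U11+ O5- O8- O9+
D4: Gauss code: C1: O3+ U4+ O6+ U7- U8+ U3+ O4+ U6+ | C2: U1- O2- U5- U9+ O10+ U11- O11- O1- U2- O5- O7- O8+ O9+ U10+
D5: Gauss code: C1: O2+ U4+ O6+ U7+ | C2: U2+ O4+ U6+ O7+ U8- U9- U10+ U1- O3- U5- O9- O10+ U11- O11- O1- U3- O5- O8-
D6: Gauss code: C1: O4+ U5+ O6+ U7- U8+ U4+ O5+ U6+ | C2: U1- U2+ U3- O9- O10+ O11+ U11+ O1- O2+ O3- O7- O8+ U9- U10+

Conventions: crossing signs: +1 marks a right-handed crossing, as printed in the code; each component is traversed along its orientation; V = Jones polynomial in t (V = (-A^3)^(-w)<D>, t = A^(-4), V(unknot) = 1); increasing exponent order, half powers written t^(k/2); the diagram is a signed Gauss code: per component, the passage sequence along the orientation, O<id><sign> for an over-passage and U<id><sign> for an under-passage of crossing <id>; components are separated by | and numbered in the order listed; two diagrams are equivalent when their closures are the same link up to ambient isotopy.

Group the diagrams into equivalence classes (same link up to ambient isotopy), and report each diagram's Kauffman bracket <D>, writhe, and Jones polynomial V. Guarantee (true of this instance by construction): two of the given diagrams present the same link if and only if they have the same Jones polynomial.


classes: {D1, D3, D4, D6} | {D2} | {D5}
V(D1) = -t^(1/2) - t^(3/2) - t^(5/2) + t^(9/2)  [11 crossings, <D> = -A^-9 + A^-1 + A^3 + A^7, w = +3]
D2 (bracket A^-7 + A; 9 crossings at w = -3): V = -t^(-5/2) - t^(-1/2)
V(D3) = -t^(1/2) - t^(3/2) - t^(5/2) + t^(9/2)  [11 crossings, <D> = -A^-9 + A^-1 + A^3 + A^7, w = +3]
V(D4) = -t^(1/2) - t^(3/2) - t^(5/2) + t^(9/2)  [11 crossings, <D> = -A^-15 + A^-7 + A^-3 + A, w = +1]
V(D5) = t^(-5/2) - t^(-3/2) + t^(-1/2) - 3t^(1/2) + 2t^(3/2) - 2t^(5/2) + t^(7/2) - t^(9/2)  [11 crossings, <D> = A^-21 - A^-17 + 2A^-13 - 2A^-9 + 3A^-5 - A^-1 + A^3 - A^7, w = -1]
V(D6) = -t^(1/2) - t^(3/2) - t^(5/2) + t^(9/2)  [11 crossings, <D> = -A^-9 + A^-1 + A^3 + A^7, w = +3]
note: V(t) takes 3 values over 6 diagrams, fixing the grouping


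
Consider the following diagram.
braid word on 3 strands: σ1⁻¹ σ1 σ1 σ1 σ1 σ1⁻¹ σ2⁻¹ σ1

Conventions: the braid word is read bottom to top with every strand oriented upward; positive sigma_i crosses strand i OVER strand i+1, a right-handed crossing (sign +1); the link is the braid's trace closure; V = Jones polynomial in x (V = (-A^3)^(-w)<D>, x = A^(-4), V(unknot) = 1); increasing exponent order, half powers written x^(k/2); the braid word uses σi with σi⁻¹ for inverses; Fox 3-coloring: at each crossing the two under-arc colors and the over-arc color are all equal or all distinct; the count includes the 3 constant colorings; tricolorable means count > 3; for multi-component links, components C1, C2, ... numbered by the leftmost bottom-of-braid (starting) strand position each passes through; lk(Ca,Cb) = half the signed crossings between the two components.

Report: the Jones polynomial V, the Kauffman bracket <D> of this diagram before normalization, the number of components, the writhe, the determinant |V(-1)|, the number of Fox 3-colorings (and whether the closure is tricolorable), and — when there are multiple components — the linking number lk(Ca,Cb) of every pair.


Jones polynomial: V(x) = x + x^3 - x^4
<D> = -A^-10 + A^-6 + A^2; writhe +2
components 1, writhe +2 (8 crossings)
3-colorings: 9 of 3^8, det 3 — tricolorable
note: inverse pairs cancel, leaving σ1 σ1 σ2⁻¹ σ1


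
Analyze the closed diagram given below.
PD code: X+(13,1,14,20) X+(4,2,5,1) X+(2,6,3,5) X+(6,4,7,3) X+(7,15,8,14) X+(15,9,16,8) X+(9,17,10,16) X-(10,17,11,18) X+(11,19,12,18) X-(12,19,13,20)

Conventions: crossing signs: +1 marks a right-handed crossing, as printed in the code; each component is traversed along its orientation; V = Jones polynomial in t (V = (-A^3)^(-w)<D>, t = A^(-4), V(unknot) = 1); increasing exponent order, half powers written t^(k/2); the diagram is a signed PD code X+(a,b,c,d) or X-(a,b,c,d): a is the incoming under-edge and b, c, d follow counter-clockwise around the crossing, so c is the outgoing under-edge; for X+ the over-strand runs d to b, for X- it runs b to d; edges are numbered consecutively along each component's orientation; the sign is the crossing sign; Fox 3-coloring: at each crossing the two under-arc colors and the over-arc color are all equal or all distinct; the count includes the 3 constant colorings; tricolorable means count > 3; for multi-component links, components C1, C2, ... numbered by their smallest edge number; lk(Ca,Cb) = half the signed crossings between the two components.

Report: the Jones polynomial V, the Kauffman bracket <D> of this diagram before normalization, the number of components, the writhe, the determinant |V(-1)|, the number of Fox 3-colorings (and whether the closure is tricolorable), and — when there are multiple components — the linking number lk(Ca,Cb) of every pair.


V = t^2 + 2t^4 - 2t^5 + t^6 - 2t^7 + t^8
<D> = A^-14 - 2A^-10 + A^-6 - 2A^-2 + 2A^2 + A^10 (w = +6)
1 component over 10 crossings, w = +6
27 Fox colorings among 3^10, |V(-1)| = 9: tricolorable
why: V spans 6 powers of t: at least 6 crossings in any diagram


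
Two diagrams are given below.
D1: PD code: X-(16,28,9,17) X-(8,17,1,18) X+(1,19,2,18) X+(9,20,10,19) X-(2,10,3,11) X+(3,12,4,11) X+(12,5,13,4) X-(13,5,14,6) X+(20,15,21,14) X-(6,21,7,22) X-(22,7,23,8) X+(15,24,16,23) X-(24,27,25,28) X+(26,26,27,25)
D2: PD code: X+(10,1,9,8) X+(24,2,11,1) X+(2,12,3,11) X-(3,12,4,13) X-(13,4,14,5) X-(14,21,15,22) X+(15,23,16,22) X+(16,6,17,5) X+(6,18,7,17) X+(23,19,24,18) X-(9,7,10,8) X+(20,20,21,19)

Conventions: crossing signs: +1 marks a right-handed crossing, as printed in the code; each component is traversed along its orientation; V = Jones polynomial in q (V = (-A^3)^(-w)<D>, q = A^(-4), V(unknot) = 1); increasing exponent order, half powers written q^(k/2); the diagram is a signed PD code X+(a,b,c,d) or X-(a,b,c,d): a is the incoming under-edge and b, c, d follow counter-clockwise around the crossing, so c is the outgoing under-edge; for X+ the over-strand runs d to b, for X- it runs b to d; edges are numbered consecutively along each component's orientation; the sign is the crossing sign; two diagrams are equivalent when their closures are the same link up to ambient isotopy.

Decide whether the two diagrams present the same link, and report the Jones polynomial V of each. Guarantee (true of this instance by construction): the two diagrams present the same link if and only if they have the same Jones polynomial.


equivalent: no
D1 (bracket A^-8 + 2 + A^8; 14 crossings at w = 0): V = q^-2 + 2 + q^2
V(D2) = 1 + q + q^2 + q^3  [12 crossings, <D> = 1 + A^4 + A^8 + A^12, w = +4]
observation: 2 classes among 2 diagrams; unequal V(q) rules out equality


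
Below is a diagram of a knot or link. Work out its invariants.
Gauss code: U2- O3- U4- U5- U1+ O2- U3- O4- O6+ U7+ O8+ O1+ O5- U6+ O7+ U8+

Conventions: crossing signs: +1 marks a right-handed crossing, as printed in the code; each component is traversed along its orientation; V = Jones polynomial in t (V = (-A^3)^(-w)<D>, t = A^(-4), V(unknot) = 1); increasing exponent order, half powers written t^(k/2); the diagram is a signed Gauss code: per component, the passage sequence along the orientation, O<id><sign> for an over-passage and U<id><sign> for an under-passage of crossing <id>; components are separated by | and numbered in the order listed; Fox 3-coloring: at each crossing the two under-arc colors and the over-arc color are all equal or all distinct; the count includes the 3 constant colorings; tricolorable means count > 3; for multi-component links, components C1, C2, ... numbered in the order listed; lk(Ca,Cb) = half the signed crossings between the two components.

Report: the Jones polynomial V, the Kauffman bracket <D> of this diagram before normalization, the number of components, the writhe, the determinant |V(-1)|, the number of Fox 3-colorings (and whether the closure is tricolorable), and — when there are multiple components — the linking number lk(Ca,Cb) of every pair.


V = -t^-3 + t^-2 - t^-1 + 3 - t + t^2 - t^3
<D> = -A^-12 + A^-8 - A^-4 + 3 - A^4 + A^8 - A^12 (w = 0)
1 component over 8 crossings, w = 0
27 Fox colorings among 3^8, |V(-1)| = 9: tricolorable
why: the span of V is 6, forcing >= 6 crossings in any diagram


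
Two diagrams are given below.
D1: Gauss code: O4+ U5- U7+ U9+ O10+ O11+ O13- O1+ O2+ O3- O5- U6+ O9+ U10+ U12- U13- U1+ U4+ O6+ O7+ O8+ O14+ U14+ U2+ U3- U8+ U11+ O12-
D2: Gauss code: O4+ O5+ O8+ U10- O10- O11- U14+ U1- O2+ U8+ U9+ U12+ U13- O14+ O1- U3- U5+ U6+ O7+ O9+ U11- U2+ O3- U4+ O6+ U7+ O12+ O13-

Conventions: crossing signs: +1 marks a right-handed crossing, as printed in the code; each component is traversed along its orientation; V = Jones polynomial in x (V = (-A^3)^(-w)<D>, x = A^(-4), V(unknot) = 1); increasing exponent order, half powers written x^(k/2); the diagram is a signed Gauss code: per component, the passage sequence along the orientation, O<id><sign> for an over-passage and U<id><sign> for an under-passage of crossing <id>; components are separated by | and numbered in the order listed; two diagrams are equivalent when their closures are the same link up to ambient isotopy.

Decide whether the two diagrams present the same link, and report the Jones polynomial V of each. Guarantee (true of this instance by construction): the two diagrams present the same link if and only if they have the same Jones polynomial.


equivalent: yes
D1 (bracket -A^2 + A^6 + A^14; 14 crossings at w = +6): V = x + x^3 - x^4
V(D2) = x + x^3 - x^4  (w +4, c 14, <D> = -A^-4 + 1 + A^8)
key observation: Reidemeister moves carry D1 (14 crossings) to D2 (14)


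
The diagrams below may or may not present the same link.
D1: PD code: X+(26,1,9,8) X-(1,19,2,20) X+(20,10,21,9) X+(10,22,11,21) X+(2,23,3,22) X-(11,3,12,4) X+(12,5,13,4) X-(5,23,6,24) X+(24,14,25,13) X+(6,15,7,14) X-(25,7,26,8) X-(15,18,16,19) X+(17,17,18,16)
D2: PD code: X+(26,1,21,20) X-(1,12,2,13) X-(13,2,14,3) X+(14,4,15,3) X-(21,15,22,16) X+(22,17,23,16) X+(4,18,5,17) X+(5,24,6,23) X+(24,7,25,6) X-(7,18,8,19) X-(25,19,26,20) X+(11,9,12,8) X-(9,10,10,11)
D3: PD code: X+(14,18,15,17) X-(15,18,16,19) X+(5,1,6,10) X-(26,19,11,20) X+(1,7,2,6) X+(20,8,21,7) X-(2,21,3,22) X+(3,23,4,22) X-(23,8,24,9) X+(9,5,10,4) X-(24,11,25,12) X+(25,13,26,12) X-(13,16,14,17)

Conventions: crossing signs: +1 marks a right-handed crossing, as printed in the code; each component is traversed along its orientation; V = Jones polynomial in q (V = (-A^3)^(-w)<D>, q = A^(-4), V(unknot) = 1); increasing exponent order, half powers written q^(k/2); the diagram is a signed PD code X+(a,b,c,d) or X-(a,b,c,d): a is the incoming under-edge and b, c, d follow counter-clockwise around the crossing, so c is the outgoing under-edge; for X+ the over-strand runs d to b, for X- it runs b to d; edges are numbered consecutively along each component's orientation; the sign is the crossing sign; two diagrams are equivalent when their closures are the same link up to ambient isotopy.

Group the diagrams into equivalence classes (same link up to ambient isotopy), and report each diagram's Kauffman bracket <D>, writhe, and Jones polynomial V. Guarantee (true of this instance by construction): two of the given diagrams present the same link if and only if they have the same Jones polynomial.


classes: {D1, D3} | {D2}
V(D1) = -q^(1/2) - q^(3/2) - q^(5/2) + q^(9/2)  [13 crossings, <D> = -A^-9 + A^-1 + A^3 + A^7, w = +3]
V(D2) = -q^(1/2) - q^(5/2)  (w +1, c 13, <D> = A^-7 + A)
D3 (bracket -A^-15 + A^-7 + A^-3 + A; 13 crossings at w = +1): V = -q^(1/2) - q^(3/2) - q^(5/2) + q^(9/2)
note: comparing 3 Jones polynomials yields 2 groups


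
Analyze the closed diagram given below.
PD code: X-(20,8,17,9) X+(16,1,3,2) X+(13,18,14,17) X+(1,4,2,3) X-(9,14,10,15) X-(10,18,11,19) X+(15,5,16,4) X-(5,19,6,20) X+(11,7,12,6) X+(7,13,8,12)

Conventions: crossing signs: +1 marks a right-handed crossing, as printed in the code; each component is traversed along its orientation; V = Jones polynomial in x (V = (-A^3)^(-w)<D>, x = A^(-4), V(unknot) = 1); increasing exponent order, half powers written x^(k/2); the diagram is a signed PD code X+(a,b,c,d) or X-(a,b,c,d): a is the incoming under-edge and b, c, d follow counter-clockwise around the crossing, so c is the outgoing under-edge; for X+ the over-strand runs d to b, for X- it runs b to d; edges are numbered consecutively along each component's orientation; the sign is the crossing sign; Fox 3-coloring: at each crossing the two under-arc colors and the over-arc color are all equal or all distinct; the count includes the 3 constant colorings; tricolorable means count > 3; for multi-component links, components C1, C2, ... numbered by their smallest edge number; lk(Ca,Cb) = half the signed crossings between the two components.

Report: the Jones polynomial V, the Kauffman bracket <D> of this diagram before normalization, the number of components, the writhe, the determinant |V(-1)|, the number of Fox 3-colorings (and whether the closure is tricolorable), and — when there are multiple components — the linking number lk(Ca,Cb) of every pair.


V(x) = x^-2 + 2 + x^2
bracket: A^-2 + 2A^6 + A^14, w = +2
3 components, writhe +2, over 10 crossings
lk(C1,C2) = +1
linking number lk(C1,C3) = 0
lk(C2,C3): -1
det 4, colorings 3 of 3^10 — not tricolorable
observation: w = +2 shifts under R1 moves; the (-A^3)^(-2) factor cancels that in V


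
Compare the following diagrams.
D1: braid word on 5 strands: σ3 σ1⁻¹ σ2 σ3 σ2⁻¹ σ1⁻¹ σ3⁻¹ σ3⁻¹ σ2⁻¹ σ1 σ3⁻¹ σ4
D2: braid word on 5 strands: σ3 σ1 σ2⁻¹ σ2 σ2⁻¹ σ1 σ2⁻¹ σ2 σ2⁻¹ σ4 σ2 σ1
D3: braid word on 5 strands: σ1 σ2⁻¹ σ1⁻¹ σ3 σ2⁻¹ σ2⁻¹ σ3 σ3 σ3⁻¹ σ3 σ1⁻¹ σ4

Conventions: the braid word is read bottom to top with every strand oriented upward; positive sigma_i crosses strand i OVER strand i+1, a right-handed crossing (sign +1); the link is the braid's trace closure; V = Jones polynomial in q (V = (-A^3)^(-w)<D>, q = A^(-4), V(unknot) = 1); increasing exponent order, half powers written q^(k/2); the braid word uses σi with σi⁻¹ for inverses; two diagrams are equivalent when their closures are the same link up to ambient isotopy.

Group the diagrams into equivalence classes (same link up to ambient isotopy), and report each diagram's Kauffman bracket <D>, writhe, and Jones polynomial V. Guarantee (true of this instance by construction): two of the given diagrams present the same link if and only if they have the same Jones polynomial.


equivalence classes: {D1} | {D2} | {D3}
D1 (bracket A^-6; 12 crossings at w = -2): V = 1
V(D2) = q + q^3 - q^4  [12 crossings, <D> = -A^-4 + 1 + A^8, w = +4]
D3 (bracket -A^-12 + 2A^-8 - 2A^-4 + 3 - 2A^4 + 2A^8 - A^12; 12 crossings at w = 0): V = -q^-3 + 2q^-2 - 2q^-1 + 3 - 2q + 2q^2 - q^3
key observation: 3 values of V(q) split the 3 diagrams


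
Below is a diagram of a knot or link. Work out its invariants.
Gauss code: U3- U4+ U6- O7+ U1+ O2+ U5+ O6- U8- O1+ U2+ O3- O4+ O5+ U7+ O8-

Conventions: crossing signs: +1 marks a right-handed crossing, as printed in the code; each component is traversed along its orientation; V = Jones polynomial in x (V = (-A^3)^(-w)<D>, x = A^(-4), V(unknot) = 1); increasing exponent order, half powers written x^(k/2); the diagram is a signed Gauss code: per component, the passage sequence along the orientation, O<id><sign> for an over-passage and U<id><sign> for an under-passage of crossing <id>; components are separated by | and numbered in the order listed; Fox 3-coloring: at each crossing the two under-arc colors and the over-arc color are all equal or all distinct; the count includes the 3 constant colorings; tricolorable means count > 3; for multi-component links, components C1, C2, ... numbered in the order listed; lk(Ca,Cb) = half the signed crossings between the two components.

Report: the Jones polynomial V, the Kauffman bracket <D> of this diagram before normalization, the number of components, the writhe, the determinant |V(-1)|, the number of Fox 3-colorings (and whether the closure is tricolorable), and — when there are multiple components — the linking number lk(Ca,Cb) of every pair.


V = x^-1 - 1 + 2x - 2x^2 + 2x^3 - 2x^4 + x^5
<D> = A^-14 - 2A^-10 + 2A^-6 - 2A^-2 + 2A^2 - A^6 + A^10 (w = +2)
1 component over 8 crossings, w = +2
3 Fox colorings among 3^8, |V(-1)| = 11: not tricolorable
why: the span of V is 6, forcing >= 6 crossings in any diagram


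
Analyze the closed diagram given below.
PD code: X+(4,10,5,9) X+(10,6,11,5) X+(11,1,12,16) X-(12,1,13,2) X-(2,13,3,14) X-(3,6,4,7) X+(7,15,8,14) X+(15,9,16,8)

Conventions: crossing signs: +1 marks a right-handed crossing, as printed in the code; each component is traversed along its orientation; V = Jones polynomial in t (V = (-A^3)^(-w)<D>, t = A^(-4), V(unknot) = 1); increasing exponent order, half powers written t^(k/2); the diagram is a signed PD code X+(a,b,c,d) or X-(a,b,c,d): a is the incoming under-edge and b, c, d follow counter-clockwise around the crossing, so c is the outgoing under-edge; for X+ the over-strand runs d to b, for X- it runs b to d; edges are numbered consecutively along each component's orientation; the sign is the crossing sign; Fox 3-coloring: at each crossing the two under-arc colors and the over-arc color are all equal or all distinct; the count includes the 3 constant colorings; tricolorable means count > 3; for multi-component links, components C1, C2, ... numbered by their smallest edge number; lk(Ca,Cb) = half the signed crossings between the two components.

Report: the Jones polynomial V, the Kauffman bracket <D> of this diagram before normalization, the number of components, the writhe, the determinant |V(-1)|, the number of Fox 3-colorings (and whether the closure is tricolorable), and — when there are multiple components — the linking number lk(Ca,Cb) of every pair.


V(t) = t + t^3 - t^4
bracket: -A^-10 + A^-6 + A^2, w = +2
1 component, writhe +2, over 8 crossings
det 3, colorings 9 of 3^8 — tricolorable
observation: V spans 3 powers of t: at least 3 crossings in any diagram


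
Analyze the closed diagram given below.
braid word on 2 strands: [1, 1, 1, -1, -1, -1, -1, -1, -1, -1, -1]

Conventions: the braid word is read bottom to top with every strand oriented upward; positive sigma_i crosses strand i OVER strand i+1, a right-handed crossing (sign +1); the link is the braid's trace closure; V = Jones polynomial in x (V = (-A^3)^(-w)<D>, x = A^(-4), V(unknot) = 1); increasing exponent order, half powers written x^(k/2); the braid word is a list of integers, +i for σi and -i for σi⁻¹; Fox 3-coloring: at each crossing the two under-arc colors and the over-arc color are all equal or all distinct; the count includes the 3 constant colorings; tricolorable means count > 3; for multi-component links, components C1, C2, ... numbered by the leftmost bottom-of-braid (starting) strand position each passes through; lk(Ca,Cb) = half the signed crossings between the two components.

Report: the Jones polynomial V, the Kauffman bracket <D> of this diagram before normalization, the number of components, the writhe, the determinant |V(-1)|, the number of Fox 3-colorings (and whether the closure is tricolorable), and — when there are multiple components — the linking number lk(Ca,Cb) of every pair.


V = -x^-7 + x^-6 - x^-5 + x^-4 + x^-2
<D> = -A^-7 - A + A^5 - A^9 + A^13 (w = -5)
1 component over 11 crossings, w = -5
3 Fox colorings among 3^11, |V(-1)| = 5: not tricolorable
why: inverse pairs cancel, leaving σ1⁻¹ σ1⁻¹ σ1⁻¹ σ1⁻¹ σ1⁻¹


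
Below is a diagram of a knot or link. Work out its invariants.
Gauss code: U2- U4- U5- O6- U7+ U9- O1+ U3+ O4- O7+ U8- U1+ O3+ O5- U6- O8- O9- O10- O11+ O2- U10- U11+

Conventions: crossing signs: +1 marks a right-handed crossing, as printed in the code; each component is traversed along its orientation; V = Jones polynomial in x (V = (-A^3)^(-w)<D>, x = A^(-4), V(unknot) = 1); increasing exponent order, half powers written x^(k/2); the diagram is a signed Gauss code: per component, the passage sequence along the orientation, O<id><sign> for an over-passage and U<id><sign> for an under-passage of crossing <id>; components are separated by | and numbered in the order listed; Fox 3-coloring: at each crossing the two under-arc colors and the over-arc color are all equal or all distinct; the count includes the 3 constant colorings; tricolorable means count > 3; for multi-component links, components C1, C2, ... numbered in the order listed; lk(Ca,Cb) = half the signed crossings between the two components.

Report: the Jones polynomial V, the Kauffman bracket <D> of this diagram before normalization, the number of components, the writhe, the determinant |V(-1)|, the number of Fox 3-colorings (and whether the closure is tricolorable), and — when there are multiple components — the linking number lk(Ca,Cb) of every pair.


V = -x^-5 + x^-4 - x^-3 + 2x^-2 - x^-1 + 2 - x
<D> = A^-13 - 2A^-9 + A^-5 - 2A^-1 + A^3 - A^7 + A^11 (w = -3)
1 component over 11 crossings, w = -3
9 Fox colorings among 3^11, |V(-1)| = 9: tricolorable
why: det 9 = |V(-1)|; divisible by 3, so tricolorable


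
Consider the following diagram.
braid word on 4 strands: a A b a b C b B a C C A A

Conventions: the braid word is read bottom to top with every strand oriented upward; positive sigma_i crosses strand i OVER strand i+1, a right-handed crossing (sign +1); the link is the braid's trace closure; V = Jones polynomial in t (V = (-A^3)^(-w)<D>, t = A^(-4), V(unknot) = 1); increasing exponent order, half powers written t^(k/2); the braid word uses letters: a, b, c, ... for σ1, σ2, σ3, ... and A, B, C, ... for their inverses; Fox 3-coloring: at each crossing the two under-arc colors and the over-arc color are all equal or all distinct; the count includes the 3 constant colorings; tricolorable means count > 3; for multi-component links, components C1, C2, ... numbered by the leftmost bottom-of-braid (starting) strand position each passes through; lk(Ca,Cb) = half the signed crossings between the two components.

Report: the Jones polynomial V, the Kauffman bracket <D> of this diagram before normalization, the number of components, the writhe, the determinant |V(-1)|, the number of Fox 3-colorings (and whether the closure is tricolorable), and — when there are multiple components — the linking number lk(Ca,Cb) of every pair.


Jones polynomial: V(t) = -t^-4 + t^-3 + t^-1
<D> = -A - A^9 + A^13; writhe -1
components 1, writhe -1 (13 crossings)
3-colorings: 9 of 3^13, det 3 — tricolorable
note: w = -1 (over 13 crossings) is diagram-only; (-A^3)^(1) removes it from V
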